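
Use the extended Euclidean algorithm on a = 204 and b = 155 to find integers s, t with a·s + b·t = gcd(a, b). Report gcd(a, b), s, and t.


Euclidean algorithm on (204, 155) — divide until remainder is 0:
  204 = 1 · 155 + 49
  155 = 3 · 49 + 8
  49 = 6 · 8 + 1
  8 = 8 · 1 + 0
gcd(204, 155) = 1.
Track Bezout coefficients alongside the remainders: start with r₀ = 204 = a·1 + b·0 (s = 1, t = 0) and r₁ = 155 = a·0 + b·1 (s = 0, t = 1); each new remainder r_{k+1} = r_{k-1} − q_k·r_k inherits s_{k+1} = s_{k-1} − q_k·s_k, t_{k+1} = t_{k-1} − q_k·t_k, so r_k = a·s_k + b·t_k at every step:
  q = 1: r = 49, s = 1 − 1·0 = 1, t = 0 − 1·1 = -1  (check: 204·1 + 155·(-1) = 49)
  q = 3: r = 8, s = 0 − 3·1 = -3, t = 1 − 3·(-1) = 4  (check: 204·(-3) + 155·4 = 8)
  q = 6: r = 1, s = 1 − 6·(-3) = 19, t = -1 − 6·4 = -25  (check: 204·19 + 155·(-25) = 1)
The row with r = 1 (the gcd) gives the Bezout coefficients s = 19, t = -25.
Result: 204 · (19) + 155 · (-25) = 1.

gcd(204, 155) = 1; s = 19, t = -25 (check: 204·19 + 155·(-25) = 1).


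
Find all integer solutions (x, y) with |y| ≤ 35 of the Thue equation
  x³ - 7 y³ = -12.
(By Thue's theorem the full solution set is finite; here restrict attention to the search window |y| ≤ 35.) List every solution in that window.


The equation is x³ - 7y³ = -12. For fixed y, x³ = 7·y³ − 12, so a solution requires the RHS to be a perfect cube.
Strategy: iterate y from -35 to 35, compute RHS = 7·y³ − 12, and check whether it is a (positive or negative) perfect cube.
Check small values of y:
  y = 0: RHS = -12 is not a perfect cube.
  y = 1: RHS = -5 is not a perfect cube.
  y = -1: RHS = -19 is not a perfect cube.
  y = 2: RHS = 44 is not a perfect cube.
  y = -2: RHS = -68 is not a perfect cube.
  y = 3: RHS = 177 is not a perfect cube.
  y = -3: RHS = -201 is not a perfect cube.
Continuing the search up to |y| = 35 finds no solutions either.
No (x, y) in the scanned range satisfies the equation.

No integer solutions with |y| ≤ 35.


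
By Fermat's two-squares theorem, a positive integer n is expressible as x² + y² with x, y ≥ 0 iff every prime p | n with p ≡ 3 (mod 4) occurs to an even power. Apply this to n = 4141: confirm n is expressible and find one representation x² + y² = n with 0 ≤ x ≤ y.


Step 1: Factor n = 4141 = 41 · 101.
Step 2: Check the mod-4 condition on each prime factor: 41 ≡ 1 (mod 4), exponent 1; 101 ≡ 1 (mod 4), exponent 1.
All primes ≡ 3 (mod 4) appear to even exponent (or don't appear), so by the two-squares theorem n IS expressible as a sum of two squares.
Step 3: Build a representation. Here n = 41 · 101 is a product of primes ≡ 1 (mod 4). Each prime p ≡ 1 (mod 4) is itself a sum of two squares; find a² by testing p − a² for a perfect square:
  41: 41 − 1² = 40, 41 − 2² = 37, 41 − 3² = 32, 41 − 4² = 25 = 5² ⇒ 41 = 4² + 5².
  101: 101 − 1² = 100 = 10² ⇒ 101 = 1² + 10².
  Combine using the Brahmagupta–Fibonacci identity (a² + b²)(c² + d²) = (ac − bd)² + (ad + bc)² = (ac + bd)² + (ad − bc)²:
  41 · 101 = 4141: from (4² + 5²)(1² + 10²), take (4·1 − 5·10, 4·10 + 5·1) = (4 − 50, 40 + 5) = (-46, 45); dropping signs (only squares matter) gives (46, 45); check 46² + 45² = 2116 + 2025 = 4141 ✓.
Step 4: Order so x ≤ y and verify: 45² + 46² = 2025 + 2116 = 4141 = n. ✓

n = 4141 = 45² + 46² (one valid representation with x ≤ y).


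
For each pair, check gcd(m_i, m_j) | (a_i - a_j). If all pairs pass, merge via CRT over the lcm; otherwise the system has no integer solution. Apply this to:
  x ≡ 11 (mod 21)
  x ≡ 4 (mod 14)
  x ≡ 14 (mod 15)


Moduli 21, 14, 15 are not pairwise coprime, so CRT works modulo lcm(m_i) when all pairwise compatibility conditions hold.
Pairwise compatibility: gcd(m_i, m_j) must divide a_i - a_j for every pair.
Merge one congruence at a time:
  Start: x ≡ 11 (mod 21).
  Combine with x ≡ 4 (mod 14): gcd(21, 14) = 7; 4 - 11 = -7, which IS divisible by 7, so compatible.
    Write x = 11 + 21·t and substitute into x ≡ 4 (mod 14): 21·t ≡ 4 − 11 = -7 (mod 14).
    Divide the congruence (and modulus) by g = 7: 3·t ≡ -1 (mod 2).
    Reduce coefficients mod 2: 1·t ≡ 1 (mod 2).
    So t ≡ 1 (mod 2).
    Then x = 11 + 21·1 = 32, valid modulo lcm(21, 14) = 42: x ≡ 32 (mod 42).
  Combine with x ≡ 14 (mod 15): gcd(42, 15) = 3; 14 - 32 = -18, which IS divisible by 3, so compatible.
    Write x = 32 + 42·t and substitute into x ≡ 14 (mod 15): 42·t ≡ 14 − 32 = -18 (mod 15).
    Divide the congruence (and modulus) by g = 3: 14·t ≡ -6 (mod 5).
    Reduce coefficients mod 5: 4·t ≡ 4 (mod 5).
    The inverse of 4 mod 5 is 4 (since 4·4 = 16 = 3·5 + 1), so t ≡ 4·4 = 16 ≡ 1 (mod 5).
    Then x = 32 + 42·1 = 74, valid modulo lcm(42, 15) = 210: x ≡ 74 (mod 210).
Verify: 74 mod 21 = 11, 74 mod 14 = 4, 74 mod 15 = 14.

x ≡ 74 (mod 210).


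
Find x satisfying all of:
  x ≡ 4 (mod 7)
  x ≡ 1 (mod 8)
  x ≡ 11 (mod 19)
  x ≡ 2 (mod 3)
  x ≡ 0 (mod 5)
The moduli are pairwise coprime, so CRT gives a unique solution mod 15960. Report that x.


Product of moduli M = 7 · 8 · 19 · 3 · 5 = 15960.
Merge one congruence at a time:
  Start: x ≡ 4 (mod 7).
  Combine with x ≡ 1 (mod 8); new modulus lcm = 56.
    Write x = 4 + 7·t and substitute into x ≡ 1 (mod 8): 7·t ≡ 1 − 4 = -3 (mod 8).
    Reduce coefficients mod 8: 7·t ≡ 5 (mod 8).
    The inverse of 7 mod 8 is 7 (since 7·7 = 49 = 6·8 + 1), so t ≡ 7·5 = 35 ≡ 3 (mod 8).
    Then x = 4 + 7·3 = 25, valid modulo lcm(7, 8) = 56: x ≡ 25 (mod 56).
  Combine with x ≡ 11 (mod 19); new modulus lcm = 1064.
    Write x = 25 + 56·t and substitute into x ≡ 11 (mod 19): 56·t ≡ 11 − 25 = -14 (mod 19).
    Reduce coefficients mod 19: 18·t ≡ 5 (mod 19).
    The inverse of 18 mod 19 is 18 (since 18·18 = 324 = 17·19 + 1), so t ≡ 18·5 = 90 ≡ 14 (mod 19).
    Then x = 25 + 56·14 = 809, valid modulo lcm(56, 19) = 1064: x ≡ 809 (mod 1064).
  Combine with x ≡ 2 (mod 3); new modulus lcm = 3192.
    Write x = 809 + 1064·t and substitute into x ≡ 2 (mod 3): 1064·t ≡ 2 − 809 = -807 (mod 3).
    Reduce coefficients mod 3: 2·t ≡ 0 (mod 3).
    The inverse of 2 mod 3 is 2 (since 2·2 = 4 = 1·3 + 1), so t ≡ 2·0 = 0 ≡ 0 (mod 3).
    Then x = 809 + 1064·0 = 809, valid modulo lcm(1064, 3) = 3192: x ≡ 809 (mod 3192).
  Combine with x ≡ 0 (mod 5); new modulus lcm = 15960.
    Write x = 809 + 3192·t and substitute into x ≡ 0 (mod 5): 3192·t ≡ 0 − 809 = -809 (mod 5).
    Reduce coefficients mod 5: 2·t ≡ 1 (mod 5).
    The inverse of 2 mod 5 is 3 (since 2·3 = 6 = 1·5 + 1), so t ≡ 3·1 = 3 ≡ 3 (mod 5).
    Then x = 809 + 3192·3 = 10385, valid modulo lcm(3192, 5) = 15960: x ≡ 10385 (mod 15960).
Verify against each original: 10385 mod 7 = 4, 10385 mod 8 = 1, 10385 mod 19 = 11, 10385 mod 3 = 2, 10385 mod 5 = 0.

x ≡ 10385 (mod 15960).


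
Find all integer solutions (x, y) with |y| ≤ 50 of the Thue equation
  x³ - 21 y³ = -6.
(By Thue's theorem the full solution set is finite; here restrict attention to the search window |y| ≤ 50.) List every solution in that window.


The equation is x³ - 21y³ = -6. For fixed y, x³ = 21·y³ − 6, so a solution requires the RHS to be a perfect cube.
Strategy: iterate y from -50 to 50, compute RHS = 21·y³ − 6, and check whether it is a (positive or negative) perfect cube.
Check small values of y:
  y = 0: RHS = -6 is not a perfect cube.
  y = 1: RHS = 15 is not a perfect cube.
  y = -1: RHS = -27 = (-3)³ ⇒ x = -3 works.
  y = 2: RHS = 162 is not a perfect cube.
  y = -2: RHS = -174 is not a perfect cube.
  y = 3: RHS = 561 is not a perfect cube.
  y = -3: RHS = -573 is not a perfect cube.
Continuing the search up to |y| = 50 finds no further solutions beyond those listed.
Collected solutions: (-3, -1).

Solutions (with |y| ≤ 50): (-3, -1).


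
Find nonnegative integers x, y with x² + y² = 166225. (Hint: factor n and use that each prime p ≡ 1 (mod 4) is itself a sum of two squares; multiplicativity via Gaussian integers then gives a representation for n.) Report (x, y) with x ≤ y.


Step 1: Factor n = 166225 = 5^2 · 61 · 109.
Step 2: Check the mod-4 condition on each prime factor: 5 ≡ 1 (mod 4), exponent 2; 61 ≡ 1 (mod 4), exponent 1; 109 ≡ 1 (mod 4), exponent 1.
All primes ≡ 3 (mod 4) appear to even exponent (or don't appear), so by the two-squares theorem n IS expressible as a sum of two squares.
Step 3: Build a representation. Group n = k² · m with k = 5 and m = 61 · 109 = 6649 (a product of primes ≡ 1 (mod 4)); a representation of m scales to one of n via (k·x)² + (k·y)² = k²(x² + y²). Each prime p ≡ 1 (mod 4) is itself a sum of two squares; find a² by testing p − a² for a perfect square:
  61: 61 − 1² = 60, 61 − 2² = 57, 61 − 3² = 52, 61 − 4² = 45, 61 − 5² = 36 = 6² ⇒ 61 = 5² + 6².
  109: 109 − 1² = 108, 109 − 2² = 105, 109 − 3² = 100 = 10² ⇒ 109 = 3² + 10².
  Combine using the Brahmagupta–Fibonacci identity (a² + b²)(c² + d²) = (ac − bd)² + (ad + bc)² = (ac + bd)² + (ad − bc)²:
  61 · 109 = 6649: from (5² + 6²)(3² + 10²), take (5·3 − 6·10, 5·10 + 6·3) = (15 − 60, 50 + 18) = (-45, 68); dropping signs (only squares matter) gives (45, 68); check 45² + 68² = 2025 + 4624 = 6649 ✓.
  Scale by k = 5: (5·45, 5·68) = (225, 340).
Step 4: Order so x ≤ y and verify: 225² + 340² = 50625 + 115600 = 166225 = n. ✓

n = 166225 = 225² + 340² (one valid representation with x ≤ y).


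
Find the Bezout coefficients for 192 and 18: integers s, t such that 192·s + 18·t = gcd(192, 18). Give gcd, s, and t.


Euclidean algorithm on (192, 18) — divide until remainder is 0:
  192 = 10 · 18 + 12
  18 = 1 · 12 + 6
  12 = 2 · 6 + 0
gcd(192, 18) = 6.
Track Bezout coefficients alongside the remainders: start with r₀ = 192 = a·1 + b·0 (s = 1, t = 0) and r₁ = 18 = a·0 + b·1 (s = 0, t = 1); each new remainder r_{k+1} = r_{k-1} − q_k·r_k inherits s_{k+1} = s_{k-1} − q_k·s_k, t_{k+1} = t_{k-1} − q_k·t_k, so r_k = a·s_k + b·t_k at every step:
  q = 10: r = 12, s = 1 − 10·0 = 1, t = 0 − 10·1 = -10  (check: 192·1 + 18·(-10) = 12)
  q = 1: r = 6, s = 0 − 1·1 = -1, t = 1 − 1·(-10) = 11  (check: 192·(-1) + 18·11 = 6)
The row with r = 6 (the gcd) gives the Bezout coefficients s = -1, t = 11.
Result: 192 · (-1) + 18 · (11) = 6.

gcd(192, 18) = 6; s = -1, t = 11 (check: 192·(-1) + 18·11 = 6).


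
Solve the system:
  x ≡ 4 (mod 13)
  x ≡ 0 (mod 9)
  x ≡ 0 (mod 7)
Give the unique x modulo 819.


Moduli 13, 9, 7 are pairwise coprime; by CRT there is a unique solution modulo M = 13 · 9 · 7 = 819.
Solve pairwise, accumulating the modulus:
  Start with x ≡ 4 (mod 13).
  Combine with x ≡ 0 (mod 9): since gcd(13, 9) = 1, we get a unique residue mod 117.
    Write x = 4 + 13·t and substitute into x ≡ 0 (mod 9): 13·t ≡ 0 − 4 = -4 (mod 9).
    Reduce coefficients mod 9: 4·t ≡ 5 (mod 9).
    The inverse of 4 mod 9 is 7 (since 4·7 = 28 = 3·9 + 1), so t ≡ 7·5 = 35 ≡ 8 (mod 9).
    Then x = 4 + 13·8 = 108, valid modulo lcm(13, 9) = 117: x ≡ 108 (mod 117).
  Combine with x ≡ 0 (mod 7): since gcd(117, 7) = 1, we get a unique residue mod 819.
    Write x = 108 + 117·t and substitute into x ≡ 0 (mod 7): 117·t ≡ 0 − 108 = -108 (mod 7).
    Reduce coefficients mod 7: 5·t ≡ 4 (mod 7).
    The inverse of 5 mod 7 is 3 (since 5·3 = 15 = 2·7 + 1), so t ≡ 3·4 = 12 ≡ 5 (mod 7).
    Then x = 108 + 117·5 = 693, valid modulo lcm(117, 7) = 819: x ≡ 693 (mod 819).
Verify: 693 mod 13 = 4 ✓, 693 mod 9 = 0 ✓, 693 mod 7 = 0 ✓.

x ≡ 693 (mod 819).


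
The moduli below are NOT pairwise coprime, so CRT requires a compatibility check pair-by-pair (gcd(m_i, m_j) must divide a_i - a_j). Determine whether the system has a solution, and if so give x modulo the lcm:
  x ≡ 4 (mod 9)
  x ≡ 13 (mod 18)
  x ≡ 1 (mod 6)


Moduli 9, 18, 6 are not pairwise coprime, so CRT works modulo lcm(m_i) when all pairwise compatibility conditions hold.
Pairwise compatibility: gcd(m_i, m_j) must divide a_i - a_j for every pair.
Merge one congruence at a time:
  Start: x ≡ 4 (mod 9).
  Combine with x ≡ 13 (mod 18): gcd(9, 18) = 9; 13 - 4 = 9, which IS divisible by 9, so compatible.
    Write x = 4 + 9·t and substitute into x ≡ 13 (mod 18): 9·t ≡ 13 − 4 = 9 (mod 18).
    Divide the congruence (and modulus) by g = 9: 1·t ≡ 1 (mod 2).
    So t ≡ 1 (mod 2).
    Then x = 4 + 9·1 = 13, valid modulo lcm(9, 18) = 18: x ≡ 13 (mod 18).
  Combine with x ≡ 1 (mod 6): gcd(18, 6) = 6; 1 - 13 = -12, which IS divisible by 6, so compatible.
    Write x = 13 + 18·t and substitute into x ≡ 1 (mod 6): 18·t ≡ 1 − 13 = -12 (mod 6).
    Divide the congruence (and modulus) by g = 6: 3·t ≡ -2 (mod 1).
    Modulo 1 every t works; take t = 0.
    Then x = 13 + 18·0 = 13, valid modulo lcm(18, 6) = 18: x ≡ 13 (mod 18).
Verify: 13 mod 9 = 4, 13 mod 18 = 13, 13 mod 6 = 1.

x ≡ 13 (mod 18).


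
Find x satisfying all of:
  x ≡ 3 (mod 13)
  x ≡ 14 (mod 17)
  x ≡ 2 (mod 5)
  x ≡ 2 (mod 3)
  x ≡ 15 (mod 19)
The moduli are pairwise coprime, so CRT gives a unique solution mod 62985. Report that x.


Product of moduli M = 13 · 17 · 5 · 3 · 19 = 62985.
Merge one congruence at a time:
  Start: x ≡ 3 (mod 13).
  Combine with x ≡ 14 (mod 17); new modulus lcm = 221.
    Write x = 3 + 13·t and substitute into x ≡ 14 (mod 17): 13·t ≡ 14 − 3 = 11 (mod 17).
    The inverse of 13 mod 17 is 4 (since 13·4 = 52 = 3·17 + 1), so t ≡ 4·11 = 44 ≡ 10 (mod 17).
    Then x = 3 + 13·10 = 133, valid modulo lcm(13, 17) = 221: x ≡ 133 (mod 221).
  Combine with x ≡ 2 (mod 5); new modulus lcm = 1105.
    Write x = 133 + 221·t and substitute into x ≡ 2 (mod 5): 221·t ≡ 2 − 133 = -131 (mod 5).
    Reduce coefficients mod 5: 1·t ≡ 4 (mod 5).
    So t ≡ 4 (mod 5).
    Then x = 133 + 221·4 = 1017, valid modulo lcm(221, 5) = 1105: x ≡ 1017 (mod 1105).
  Combine with x ≡ 2 (mod 3); new modulus lcm = 3315.
    Write x = 1017 + 1105·t and substitute into x ≡ 2 (mod 3): 1105·t ≡ 2 − 1017 = -1015 (mod 3).
    Reduce coefficients mod 3: 1·t ≡ 2 (mod 3).
    So t ≡ 2 (mod 3).
    Then x = 1017 + 1105·2 = 3227, valid modulo lcm(1105, 3) = 3315: x ≡ 3227 (mod 3315).
  Combine with x ≡ 15 (mod 19); new modulus lcm = 62985.
    Write x = 3227 + 3315·t and substitute into x ≡ 15 (mod 19): 3315·t ≡ 15 − 3227 = -3212 (mod 19).
    Reduce coefficients mod 19: 9·t ≡ 18 (mod 19).
    The inverse of 9 mod 19 is 17 (since 9·17 = 153 = 8·19 + 1), so t ≡ 17·18 = 306 ≡ 2 (mod 19).
    Then x = 3227 + 3315·2 = 9857, valid modulo lcm(3315, 19) = 62985: x ≡ 9857 (mod 62985).
Verify against each original: 9857 mod 13 = 3, 9857 mod 17 = 14, 9857 mod 5 = 2, 9857 mod 3 = 2, 9857 mod 19 = 15.

x ≡ 9857 (mod 62985).


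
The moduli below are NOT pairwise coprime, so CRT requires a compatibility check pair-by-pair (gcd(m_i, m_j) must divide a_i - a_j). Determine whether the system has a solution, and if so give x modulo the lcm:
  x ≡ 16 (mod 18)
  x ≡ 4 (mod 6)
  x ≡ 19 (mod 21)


Moduli 18, 6, 21 are not pairwise coprime, so CRT works modulo lcm(m_i) when all pairwise compatibility conditions hold.
Pairwise compatibility: gcd(m_i, m_j) must divide a_i - a_j for every pair.
Merge one congruence at a time:
  Start: x ≡ 16 (mod 18).
  Combine with x ≡ 4 (mod 6): gcd(18, 6) = 6; 4 - 16 = -12, which IS divisible by 6, so compatible.
    Write x = 16 + 18·t and substitute into x ≡ 4 (mod 6): 18·t ≡ 4 − 16 = -12 (mod 6).
    Divide the congruence (and modulus) by g = 6: 3·t ≡ -2 (mod 1).
    Modulo 1 every t works; take t = 0.
    Then x = 16 + 18·0 = 16, valid modulo lcm(18, 6) = 18: x ≡ 16 (mod 18).
  Combine with x ≡ 19 (mod 21): gcd(18, 21) = 3; 19 - 16 = 3, which IS divisible by 3, so compatible.
    Write x = 16 + 18·t and substitute into x ≡ 19 (mod 21): 18·t ≡ 19 − 16 = 3 (mod 21).
    Divide the congruence (and modulus) by g = 3: 6·t ≡ 1 (mod 7).
    The inverse of 6 mod 7 is 6 (since 6·6 = 36 = 5·7 + 1), so t ≡ 6·1 = 6 ≡ 6 (mod 7).
    Then x = 16 + 18·6 = 124, valid modulo lcm(18, 21) = 126: x ≡ 124 (mod 126).
Verify: 124 mod 18 = 16, 124 mod 6 = 4, 124 mod 21 = 19.

x ≡ 124 (mod 126).


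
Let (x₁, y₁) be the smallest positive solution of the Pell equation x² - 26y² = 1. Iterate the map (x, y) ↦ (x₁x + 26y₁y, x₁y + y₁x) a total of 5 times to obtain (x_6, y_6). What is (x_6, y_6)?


Step 1: Find the fundamental solution (x₁, y₁) of x² - 26y² = 1.
  Expand √26 as a continued fraction. a₀ = ⌊√26⌋ = 5; iterate m_{k+1} = d_k·a_k − m_k, d_{k+1} = (26 − m_{k+1}²)/d_k, a_{k+1} = ⌊(a₀ + m_{k+1})/d_{k+1}⌋ (starting m₀ = 0, d₀ = 1), with convergents p_k = a_k·p_{k-1} + p_{k-2}, q_k = a_k·q_{k-1} + q_{k-2} (p₋₁ = 1, q₋₁ = 0):
  k = 0: a₀ = 5; p₀/q₀ = 5/1; p₀² − 26·q₀² = 25 − 26 = -1.
  k = 1: m = 5, d = 1, a = ⌊(5 + 5)/1⌋ = 10; p/q = (10·5 + 1)/(10·1 + 0) = 51/10; p² − 26·q² = 2601 − 2600 = 1.
  The first convergent with p² − 26·q² = 1 gives the fundamental solution (x₁, y₁) = (51, 10).
Step 2: Apply the recurrence (x_{n+1}, y_{n+1}) = (x₁x_n + 26y₁y_n, x₁y_n + y₁x_n) repeatedly.
  From (x_1, y_1) = (51, 10): x_2 = 51·51 + 26·10·10 = 5201; y_2 = 51·10 + 10·51 = 1020.
  From (x_2, y_2) = (5201, 1020): x_3 = 51·5201 + 26·10·1020 = 530451; y_3 = 51·1020 + 10·5201 = 104030.
  From (x_3, y_3) = (530451, 104030): x_4 = 51·530451 + 26·10·104030 = 54100801; y_4 = 51·104030 + 10·530451 = 10610040.
  From (x_4, y_4) = (54100801, 10610040): x_5 = 51·54100801 + 26·10·10610040 = 5517751251; y_5 = 51·10610040 + 10·54100801 = 1082120050.
  From (x_5, y_5) = (5517751251, 1082120050): x_6 = 51·5517751251 + 26·10·1082120050 = 562756526801; y_6 = 51·1082120050 + 10·5517751251 = 110365635060.
Step 3: Verify x_6² - 26·y_6² = 316694908457124631293601 - 316694908457124631293600 = 1 (should be 1). ✓

(x_1, y_1) = (51, 10); (x_6, y_6) = (562756526801, 110365635060).


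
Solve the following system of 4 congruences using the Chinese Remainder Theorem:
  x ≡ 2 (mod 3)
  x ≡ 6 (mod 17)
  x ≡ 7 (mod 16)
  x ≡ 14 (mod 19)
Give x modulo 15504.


Product of moduli M = 3 · 17 · 16 · 19 = 15504.
Merge one congruence at a time:
  Start: x ≡ 2 (mod 3).
  Combine with x ≡ 6 (mod 17); new modulus lcm = 51.
    Write x = 2 + 3·t and substitute into x ≡ 6 (mod 17): 3·t ≡ 6 − 2 = 4 (mod 17).
    The inverse of 3 mod 17 is 6 (since 3·6 = 18 = 1·17 + 1), so t ≡ 6·4 = 24 ≡ 7 (mod 17).
    Then x = 2 + 3·7 = 23, valid modulo lcm(3, 17) = 51: x ≡ 23 (mod 51).
  Combine with x ≡ 7 (mod 16); new modulus lcm = 816.
    Write x = 23 + 51·t and substitute into x ≡ 7 (mod 16): 51·t ≡ 7 − 23 = -16 (mod 16).
    Reduce coefficients mod 16: 3·t ≡ 0 (mod 16).
    The inverse of 3 mod 16 is 11 (since 3·11 = 33 = 2·16 + 1), so t ≡ 11·0 = 0 ≡ 0 (mod 16).
    Then x = 23 + 51·0 = 23, valid modulo lcm(51, 16) = 816: x ≡ 23 (mod 816).
  Combine with x ≡ 14 (mod 19); new modulus lcm = 15504.
    Write x = 23 + 816·t and substitute into x ≡ 14 (mod 19): 816·t ≡ 14 − 23 = -9 (mod 19).
    Reduce coefficients mod 19: 18·t ≡ 10 (mod 19).
    The inverse of 18 mod 19 is 18 (since 18·18 = 324 = 17·19 + 1), so t ≡ 18·10 = 180 ≡ 9 (mod 19).
    Then x = 23 + 816·9 = 7367, valid modulo lcm(816, 19) = 15504: x ≡ 7367 (mod 15504).
Verify against each original: 7367 mod 3 = 2, 7367 mod 17 = 6, 7367 mod 16 = 7, 7367 mod 19 = 14.

x ≡ 7367 (mod 15504).


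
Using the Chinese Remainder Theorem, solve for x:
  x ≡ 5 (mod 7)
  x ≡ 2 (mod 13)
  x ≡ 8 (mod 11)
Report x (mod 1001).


Moduli 7, 13, 11 are pairwise coprime; by CRT there is a unique solution modulo M = 7 · 13 · 11 = 1001.
Solve pairwise, accumulating the modulus:
  Start with x ≡ 5 (mod 7).
  Combine with x ≡ 2 (mod 13): since gcd(7, 13) = 1, we get a unique residue mod 91.
    Write x = 5 + 7·t and substitute into x ≡ 2 (mod 13): 7·t ≡ 2 − 5 = -3 (mod 13).
    Reduce coefficients mod 13: 7·t ≡ 10 (mod 13).
    The inverse of 7 mod 13 is 2 (since 7·2 = 14 = 1·13 + 1), so t ≡ 2·10 = 20 ≡ 7 (mod 13).
    Then x = 5 + 7·7 = 54, valid modulo lcm(7, 13) = 91: x ≡ 54 (mod 91).
  Combine with x ≡ 8 (mod 11): since gcd(91, 11) = 1, we get a unique residue mod 1001.
    Write x = 54 + 91·t and substitute into x ≡ 8 (mod 11): 91·t ≡ 8 − 54 = -46 (mod 11).
    Reduce coefficients mod 11: 3·t ≡ 9 (mod 11).
    The inverse of 3 mod 11 is 4 (since 3·4 = 12 = 1·11 + 1), so t ≡ 4·9 = 36 ≡ 3 (mod 11).
    Then x = 54 + 91·3 = 327, valid modulo lcm(91, 11) = 1001: x ≡ 327 (mod 1001).
Verify: 327 mod 7 = 5 ✓, 327 mod 13 = 2 ✓, 327 mod 11 = 8 ✓.

x ≡ 327 (mod 1001).


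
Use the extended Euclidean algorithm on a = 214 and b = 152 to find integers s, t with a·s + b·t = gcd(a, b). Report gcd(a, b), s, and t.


Euclidean algorithm on (214, 152) — divide until remainder is 0:
  214 = 1 · 152 + 62
  152 = 2 · 62 + 28
  62 = 2 · 28 + 6
  28 = 4 · 6 + 4
  6 = 1 · 4 + 2
  4 = 2 · 2 + 0
gcd(214, 152) = 2.
Track Bezout coefficients alongside the remainders: start with r₀ = 214 = a·1 + b·0 (s = 1, t = 0) and r₁ = 152 = a·0 + b·1 (s = 0, t = 1); each new remainder r_{k+1} = r_{k-1} − q_k·r_k inherits s_{k+1} = s_{k-1} − q_k·s_k, t_{k+1} = t_{k-1} − q_k·t_k, so r_k = a·s_k + b·t_k at every step:
  q = 1: r = 62, s = 1 − 1·0 = 1, t = 0 − 1·1 = -1  (check: 214·1 + 152·(-1) = 62)
  q = 2: r = 28, s = 0 − 2·1 = -2, t = 1 − 2·(-1) = 3  (check: 214·(-2) + 152·3 = 28)
  q = 2: r = 6, s = 1 − 2·(-2) = 5, t = -1 − 2·3 = -7  (check: 214·5 + 152·(-7) = 6)
  q = 4: r = 4, s = -2 − 4·5 = -22, t = 3 − 4·(-7) = 31  (check: 214·(-22) + 152·31 = 4)
  q = 1: r = 2, s = 5 − 1·(-22) = 27, t = -7 − 1·31 = -38  (check: 214·27 + 152·(-38) = 2)
The row with r = 2 (the gcd) gives the Bezout coefficients s = 27, t = -38.
Result: 214 · (27) + 152 · (-38) = 2.

gcd(214, 152) = 2; s = 27, t = -38 (check: 214·27 + 152·(-38) = 2).


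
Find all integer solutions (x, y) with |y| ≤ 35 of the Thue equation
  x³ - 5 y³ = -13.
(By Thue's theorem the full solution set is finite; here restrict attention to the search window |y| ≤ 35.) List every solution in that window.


The equation is x³ - 5y³ = -13. For fixed y, x³ = 5·y³ − 13, so a solution requires the RHS to be a perfect cube.
Strategy: iterate y from -35 to 35, compute RHS = 5·y³ − 13, and check whether it is a (positive or negative) perfect cube.
Check small values of y:
  y = 0: RHS = -13 is not a perfect cube.
  y = 1: RHS = -8 = (-2)³ ⇒ x = -2 works.
  y = -1: RHS = -18 is not a perfect cube.
  y = 2: RHS = 27 = (3)³ ⇒ x = 3 works.
  y = -2: RHS = -53 is not a perfect cube.
  y = 3: RHS = 122 is not a perfect cube.
  y = -3: RHS = -148 is not a perfect cube.
Continuing, at y = -7: RHS = -1728 = (-12)³ ⇒ x = -12 works.
Searching the remaining y in |y| ≤ 35 finds no further solutions.
Collected solutions: (-2, 1), (3, 2), (-12, -7).

Solutions (with |y| ≤ 35): (-2, 1), (3, 2), (-12, -7).


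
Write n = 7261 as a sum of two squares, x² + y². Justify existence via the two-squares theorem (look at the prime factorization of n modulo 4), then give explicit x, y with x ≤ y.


Step 1: Factor n = 7261 = 53 · 137.
Step 2: Check the mod-4 condition on each prime factor: 53 ≡ 1 (mod 4), exponent 1; 137 ≡ 1 (mod 4), exponent 1.
All primes ≡ 3 (mod 4) appear to even exponent (or don't appear), so by the two-squares theorem n IS expressible as a sum of two squares.
Step 3: Build a representation. Here n = 53 · 137 is a product of primes ≡ 1 (mod 4). Each prime p ≡ 1 (mod 4) is itself a sum of two squares; find a² by testing p − a² for a perfect square:
  53: 53 − 1² = 52, 53 − 2² = 49 = 7² ⇒ 53 = 2² + 7².
  137: 137 − 1² = 136, 137 − 2² = 133, 137 − 3² = 128, 137 − 4² = 121 = 11² ⇒ 137 = 4² + 11².
  Combine using the Brahmagupta–Fibonacci identity (a² + b²)(c² + d²) = (ac − bd)² + (ad + bc)² = (ac + bd)² + (ad − bc)²:
  53 · 137 = 7261: from (2² + 7²)(4² + 11²), take (2·4 − 7·11, 2·11 + 7·4) = (8 − 77, 22 + 28) = (-69, 50); dropping signs (only squares matter) gives (69, 50); check 69² + 50² = 4761 + 2500 = 7261 ✓.
Step 4: Order so x ≤ y and verify: 50² + 69² = 2500 + 4761 = 7261 = n. ✓

n = 7261 = 50² + 69² (one valid representation with x ≤ y).


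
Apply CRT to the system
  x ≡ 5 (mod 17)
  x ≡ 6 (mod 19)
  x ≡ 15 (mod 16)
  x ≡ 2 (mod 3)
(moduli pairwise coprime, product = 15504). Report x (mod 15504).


Product of moduli M = 17 · 19 · 16 · 3 = 15504.
Merge one congruence at a time:
  Start: x ≡ 5 (mod 17).
  Combine with x ≡ 6 (mod 19); new modulus lcm = 323.
    Write x = 5 + 17·t and substitute into x ≡ 6 (mod 19): 17·t ≡ 6 − 5 = 1 (mod 19).
    The inverse of 17 mod 19 is 9 (since 17·9 = 153 = 8·19 + 1), so t ≡ 9·1 = 9 ≡ 9 (mod 19).
    Then x = 5 + 17·9 = 158, valid modulo lcm(17, 19) = 323: x ≡ 158 (mod 323).
  Combine with x ≡ 15 (mod 16); new modulus lcm = 5168.
    Write x = 158 + 323·t and substitute into x ≡ 15 (mod 16): 323·t ≡ 15 − 158 = -143 (mod 16).
    Reduce coefficients mod 16: 3·t ≡ 1 (mod 16).
    The inverse of 3 mod 16 is 11 (since 3·11 = 33 = 2·16 + 1), so t ≡ 11·1 = 11 ≡ 11 (mod 16).
    Then x = 158 + 323·11 = 3711, valid modulo lcm(323, 16) = 5168: x ≡ 3711 (mod 5168).
  Combine with x ≡ 2 (mod 3); new modulus lcm = 15504.
    Write x = 3711 + 5168·t and substitute into x ≡ 2 (mod 3): 5168·t ≡ 2 − 3711 = -3709 (mod 3).
    Reduce coefficients mod 3: 2·t ≡ 2 (mod 3).
    The inverse of 2 mod 3 is 2 (since 2·2 = 4 = 1·3 + 1), so t ≡ 2·2 = 4 ≡ 1 (mod 3).
    Then x = 3711 + 5168·1 = 8879, valid modulo lcm(5168, 3) = 15504: x ≡ 8879 (mod 15504).
Verify against each original: 8879 mod 17 = 5, 8879 mod 19 = 6, 8879 mod 16 = 15, 8879 mod 3 = 2.

x ≡ 8879 (mod 15504).


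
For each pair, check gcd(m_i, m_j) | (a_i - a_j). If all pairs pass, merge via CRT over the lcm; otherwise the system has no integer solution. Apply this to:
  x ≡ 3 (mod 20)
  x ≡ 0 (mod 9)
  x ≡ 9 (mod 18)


Moduli 20, 9, 18 are not pairwise coprime, so CRT works modulo lcm(m_i) when all pairwise compatibility conditions hold.
Pairwise compatibility: gcd(m_i, m_j) must divide a_i - a_j for every pair.
Merge one congruence at a time:
  Start: x ≡ 3 (mod 20).
  Combine with x ≡ 0 (mod 9): gcd(20, 9) = 1; 0 - 3 = -3, which IS divisible by 1, so compatible.
    Write x = 3 + 20·t and substitute into x ≡ 0 (mod 9): 20·t ≡ 0 − 3 = -3 (mod 9).
    Reduce coefficients mod 9: 2·t ≡ 6 (mod 9).
    The inverse of 2 mod 9 is 5 (since 2·5 = 10 = 1·9 + 1), so t ≡ 5·6 = 30 ≡ 3 (mod 9).
    Then x = 3 + 20·3 = 63, valid modulo lcm(20, 9) = 180: x ≡ 63 (mod 180).
  Combine with x ≡ 9 (mod 18): gcd(180, 18) = 18; 9 - 63 = -54, which IS divisible by 18, so compatible.
    Write x = 63 + 180·t and substitute into x ≡ 9 (mod 18): 180·t ≡ 9 − 63 = -54 (mod 18).
    Divide the congruence (and modulus) by g = 18: 10·t ≡ -3 (mod 1).
    Modulo 1 every t works; take t = 0.
    Then x = 63 + 180·0 = 63, valid modulo lcm(180, 18) = 180: x ≡ 63 (mod 180).
Verify: 63 mod 20 = 3, 63 mod 9 = 0, 63 mod 18 = 9.

x ≡ 63 (mod 180).


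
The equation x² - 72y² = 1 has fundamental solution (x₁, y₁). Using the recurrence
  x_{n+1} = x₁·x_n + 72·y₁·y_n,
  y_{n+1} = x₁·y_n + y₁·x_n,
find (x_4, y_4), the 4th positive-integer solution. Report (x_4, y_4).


Step 1: Find the fundamental solution (x₁, y₁) of x² - 72y² = 1.
  Expand √72 as a continued fraction. a₀ = ⌊√72⌋ = 8; iterate m_{k+1} = d_k·a_k − m_k, d_{k+1} = (72 − m_{k+1}²)/d_k, a_{k+1} = ⌊(a₀ + m_{k+1})/d_{k+1}⌋ (starting m₀ = 0, d₀ = 1), with convergents p_k = a_k·p_{k-1} + p_{k-2}, q_k = a_k·q_{k-1} + q_{k-2} (p₋₁ = 1, q₋₁ = 0):
  k = 0: a₀ = 8; p₀/q₀ = 8/1; p₀² − 72·q₀² = 64 − 72 = -8.
  k = 1: m = 8, d = 8, a = ⌊(8 + 8)/8⌋ = 2; p/q = (2·8 + 1)/(2·1 + 0) = 17/2; p² − 72·q² = 289 − 288 = 1.
  The first convergent with p² − 72·q² = 1 gives the fundamental solution (x₁, y₁) = (17, 2).
Step 2: Apply the recurrence (x_{n+1}, y_{n+1}) = (x₁x_n + 72y₁y_n, x₁y_n + y₁x_n) repeatedly.
  From (x_1, y_1) = (17, 2): x_2 = 17·17 + 72·2·2 = 577; y_2 = 17·2 + 2·17 = 68.
  From (x_2, y_2) = (577, 68): x_3 = 17·577 + 72·2·68 = 19601; y_3 = 17·68 + 2·577 = 2310.
  From (x_3, y_3) = (19601, 2310): x_4 = 17·19601 + 72·2·2310 = 665857; y_4 = 17·2310 + 2·19601 = 78472.
Step 3: Verify x_4² - 72·y_4² = 443365544449 - 443365544448 = 1 (should be 1). ✓

(x_1, y_1) = (17, 2); (x_4, y_4) = (665857, 78472).


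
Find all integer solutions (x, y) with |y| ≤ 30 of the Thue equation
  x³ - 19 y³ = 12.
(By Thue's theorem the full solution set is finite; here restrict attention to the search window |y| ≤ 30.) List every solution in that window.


The equation is x³ - 19y³ = 12. For fixed y, x³ = 19·y³ + 12, so a solution requires the RHS to be a perfect cube.
Strategy: iterate y from -30 to 30, compute RHS = 19·y³ + 12, and check whether it is a (positive or negative) perfect cube.
Check small values of y:
  y = 0: RHS = 12 is not a perfect cube.
  y = 1: RHS = 31 is not a perfect cube.
  y = -1: RHS = -7 is not a perfect cube.
  y = 2: RHS = 164 is not a perfect cube.
  y = -2: RHS = -140 is not a perfect cube.
  y = 3: RHS = 525 is not a perfect cube.
  y = -3: RHS = -501 is not a perfect cube.
Continuing the search up to |y| = 30 finds no solutions either.
No (x, y) in the scanned range satisfies the equation.

No integer solutions with |y| ≤ 30.


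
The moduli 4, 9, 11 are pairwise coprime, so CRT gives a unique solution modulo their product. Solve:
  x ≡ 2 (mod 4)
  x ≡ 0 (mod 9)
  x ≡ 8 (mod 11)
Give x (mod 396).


Moduli 4, 9, 11 are pairwise coprime; by CRT there is a unique solution modulo M = 4 · 9 · 11 = 396.
Solve pairwise, accumulating the modulus:
  Start with x ≡ 2 (mod 4).
  Combine with x ≡ 0 (mod 9): since gcd(4, 9) = 1, we get a unique residue mod 36.
    Write x = 2 + 4·t and substitute into x ≡ 0 (mod 9): 4·t ≡ 0 − 2 = -2 (mod 9).
    Reduce coefficients mod 9: 4·t ≡ 7 (mod 9).
    The inverse of 4 mod 9 is 7 (since 4·7 = 28 = 3·9 + 1), so t ≡ 7·7 = 49 ≡ 4 (mod 9).
    Then x = 2 + 4·4 = 18, valid modulo lcm(4, 9) = 36: x ≡ 18 (mod 36).
  Combine with x ≡ 8 (mod 11): since gcd(36, 11) = 1, we get a unique residue mod 396.
    Write x = 18 + 36·t and substitute into x ≡ 8 (mod 11): 36·t ≡ 8 − 18 = -10 (mod 11).
    Reduce coefficients mod 11: 3·t ≡ 1 (mod 11).
    The inverse of 3 mod 11 is 4 (since 3·4 = 12 = 1·11 + 1), so t ≡ 4·1 = 4 ≡ 4 (mod 11).
    Then x = 18 + 36·4 = 162, valid modulo lcm(36, 11) = 396: x ≡ 162 (mod 396).
Verify: 162 mod 4 = 2 ✓, 162 mod 9 = 0 ✓, 162 mod 11 = 8 ✓.

x ≡ 162 (mod 396).


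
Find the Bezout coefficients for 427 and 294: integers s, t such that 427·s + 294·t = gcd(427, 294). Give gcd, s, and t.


Euclidean algorithm on (427, 294) — divide until remainder is 0:
  427 = 1 · 294 + 133
  294 = 2 · 133 + 28
  133 = 4 · 28 + 21
  28 = 1 · 21 + 7
  21 = 3 · 7 + 0
gcd(427, 294) = 7.
Track Bezout coefficients alongside the remainders: start with r₀ = 427 = a·1 + b·0 (s = 1, t = 0) and r₁ = 294 = a·0 + b·1 (s = 0, t = 1); each new remainder r_{k+1} = r_{k-1} − q_k·r_k inherits s_{k+1} = s_{k-1} − q_k·s_k, t_{k+1} = t_{k-1} − q_k·t_k, so r_k = a·s_k + b·t_k at every step:
  q = 1: r = 133, s = 1 − 1·0 = 1, t = 0 − 1·1 = -1  (check: 427·1 + 294·(-1) = 133)
  q = 2: r = 28, s = 0 − 2·1 = -2, t = 1 − 2·(-1) = 3  (check: 427·(-2) + 294·3 = 28)
  q = 4: r = 21, s = 1 − 4·(-2) = 9, t = -1 − 4·3 = -13  (check: 427·9 + 294·(-13) = 21)
  q = 1: r = 7, s = -2 − 1·9 = -11, t = 3 − 1·(-13) = 16  (check: 427·(-11) + 294·16 = 7)
The row with r = 7 (the gcd) gives the Bezout coefficients s = -11, t = 16.
Result: 427 · (-11) + 294 · (16) = 7.

gcd(427, 294) = 7; s = -11, t = 16 (check: 427·(-11) + 294·16 = 7).


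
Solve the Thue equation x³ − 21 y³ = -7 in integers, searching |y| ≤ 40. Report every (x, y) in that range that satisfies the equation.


The equation is x³ - 21y³ = -7. For fixed y, x³ = 21·y³ − 7, so a solution requires the RHS to be a perfect cube.
Strategy: iterate y from -40 to 40, compute RHS = 21·y³ − 7, and check whether it is a (positive or negative) perfect cube.
Check small values of y:
  y = 0: RHS = -7 is not a perfect cube.
  y = 1: RHS = 14 is not a perfect cube.
  y = -1: RHS = -28 is not a perfect cube.
  y = 2: RHS = 161 is not a perfect cube.
  y = -2: RHS = -175 is not a perfect cube.
  y = 3: RHS = 560 is not a perfect cube.
  y = -3: RHS = -574 is not a perfect cube.
Continuing the search up to |y| = 40 finds no solutions either.
No (x, y) in the scanned range satisfies the equation.

No integer solutions with |y| ≤ 40.


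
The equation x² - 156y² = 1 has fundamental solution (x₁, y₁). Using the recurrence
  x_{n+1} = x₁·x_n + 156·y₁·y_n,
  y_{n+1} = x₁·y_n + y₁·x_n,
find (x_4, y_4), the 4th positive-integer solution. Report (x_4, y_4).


Step 1: Find the fundamental solution (x₁, y₁) of x² - 156y² = 1.
  Expand √156 as a continued fraction. a₀ = ⌊√156⌋ = 12; iterate m_{k+1} = d_k·a_k − m_k, d_{k+1} = (156 − m_{k+1}²)/d_k, a_{k+1} = ⌊(a₀ + m_{k+1})/d_{k+1}⌋ (starting m₀ = 0, d₀ = 1), with convergents p_k = a_k·p_{k-1} + p_{k-2}, q_k = a_k·q_{k-1} + q_{k-2} (p₋₁ = 1, q₋₁ = 0):
  k = 0: a₀ = 12; p₀/q₀ = 12/1; p₀² − 156·q₀² = 144 − 156 = -12.
  k = 1: m = 12, d = 12, a = ⌊(12 + 12)/12⌋ = 2; p/q = (2·12 + 1)/(2·1 + 0) = 25/2; p² − 156·q² = 625 − 624 = 1.
  The first convergent with p² − 156·q² = 1 gives the fundamental solution (x₁, y₁) = (25, 2).
Step 2: Apply the recurrence (x_{n+1}, y_{n+1}) = (x₁x_n + 156y₁y_n, x₁y_n + y₁x_n) repeatedly.
  From (x_1, y_1) = (25, 2): x_2 = 25·25 + 156·2·2 = 1249; y_2 = 25·2 + 2·25 = 100.
  From (x_2, y_2) = (1249, 100): x_3 = 25·1249 + 156·2·100 = 62425; y_3 = 25·100 + 2·1249 = 4998.
  From (x_3, y_3) = (62425, 4998): x_4 = 25·62425 + 156·2·4998 = 3120001; y_4 = 25·4998 + 2·62425 = 249800.
Step 3: Verify x_4² - 156·y_4² = 9734406240001 - 9734406240000 = 1 (should be 1). ✓

(x_1, y_1) = (25, 2); (x_4, y_4) = (3120001, 249800).


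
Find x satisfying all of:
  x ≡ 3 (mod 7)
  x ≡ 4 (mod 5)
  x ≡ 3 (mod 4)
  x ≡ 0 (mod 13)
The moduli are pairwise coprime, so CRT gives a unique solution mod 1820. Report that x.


Product of moduli M = 7 · 5 · 4 · 13 = 1820.
Merge one congruence at a time:
  Start: x ≡ 3 (mod 7).
  Combine with x ≡ 4 (mod 5); new modulus lcm = 35.
    Write x = 3 + 7·t and substitute into x ≡ 4 (mod 5): 7·t ≡ 4 − 3 = 1 (mod 5).
    Reduce coefficients mod 5: 2·t ≡ 1 (mod 5).
    The inverse of 2 mod 5 is 3 (since 2·3 = 6 = 1·5 + 1), so t ≡ 3·1 = 3 ≡ 3 (mod 5).
    Then x = 3 + 7·3 = 24, valid modulo lcm(7, 5) = 35: x ≡ 24 (mod 35).
  Combine with x ≡ 3 (mod 4); new modulus lcm = 140.
    Write x = 24 + 35·t and substitute into x ≡ 3 (mod 4): 35·t ≡ 3 − 24 = -21 (mod 4).
    Reduce coefficients mod 4: 3·t ≡ 3 (mod 4).
    The inverse of 3 mod 4 is 3 (since 3·3 = 9 = 2·4 + 1), so t ≡ 3·3 = 9 ≡ 1 (mod 4).
    Then x = 24 + 35·1 = 59, valid modulo lcm(35, 4) = 140: x ≡ 59 (mod 140).
  Combine with x ≡ 0 (mod 13); new modulus lcm = 1820.
    Write x = 59 + 140·t and substitute into x ≡ 0 (mod 13): 140·t ≡ 0 − 59 = -59 (mod 13).
    Reduce coefficients mod 13: 10·t ≡ 6 (mod 13).
    The inverse of 10 mod 13 is 4 (since 10·4 = 40 = 3·13 + 1), so t ≡ 4·6 = 24 ≡ 11 (mod 13).
    Then x = 59 + 140·11 = 1599, valid modulo lcm(140, 13) = 1820: x ≡ 1599 (mod 1820).
Verify against each original: 1599 mod 7 = 3, 1599 mod 5 = 4, 1599 mod 4 = 3, 1599 mod 13 = 0.

x ≡ 1599 (mod 1820).


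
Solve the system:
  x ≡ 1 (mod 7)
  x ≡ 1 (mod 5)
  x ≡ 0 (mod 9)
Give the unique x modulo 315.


Moduli 7, 5, 9 are pairwise coprime; by CRT there is a unique solution modulo M = 7 · 5 · 9 = 315.
Solve pairwise, accumulating the modulus:
  Start with x ≡ 1 (mod 7).
  Combine with x ≡ 1 (mod 5): since gcd(7, 5) = 1, we get a unique residue mod 35.
    Write x = 1 + 7·t and substitute into x ≡ 1 (mod 5): 7·t ≡ 1 − 1 = 0 (mod 5).
    Reduce coefficients mod 5: 2·t ≡ 0 (mod 5).
    The inverse of 2 mod 5 is 3 (since 2·3 = 6 = 1·5 + 1), so t ≡ 3·0 = 0 ≡ 0 (mod 5).
    Then x = 1 + 7·0 = 1, valid modulo lcm(7, 5) = 35: x ≡ 1 (mod 35).
  Combine with x ≡ 0 (mod 9): since gcd(35, 9) = 1, we get a unique residue mod 315.
    Write x = 1 + 35·t and substitute into x ≡ 0 (mod 9): 35·t ≡ 0 − 1 = -1 (mod 9).
    Reduce coefficients mod 9: 8·t ≡ 8 (mod 9).
    The inverse of 8 mod 9 is 8 (since 8·8 = 64 = 7·9 + 1), so t ≡ 8·8 = 64 ≡ 1 (mod 9).
    Then x = 1 + 35·1 = 36, valid modulo lcm(35, 9) = 315: x ≡ 36 (mod 315).
Verify: 36 mod 7 = 1 ✓, 36 mod 5 = 1 ✓, 36 mod 9 = 0 ✓.

x ≡ 36 (mod 315).


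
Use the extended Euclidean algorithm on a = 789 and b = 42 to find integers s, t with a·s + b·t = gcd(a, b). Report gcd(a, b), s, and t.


Euclidean algorithm on (789, 42) — divide until remainder is 0:
  789 = 18 · 42 + 33
  42 = 1 · 33 + 9
  33 = 3 · 9 + 6
  9 = 1 · 6 + 3
  6 = 2 · 3 + 0
gcd(789, 42) = 3.
Track Bezout coefficients alongside the remainders: start with r₀ = 789 = a·1 + b·0 (s = 1, t = 0) and r₁ = 42 = a·0 + b·1 (s = 0, t = 1); each new remainder r_{k+1} = r_{k-1} − q_k·r_k inherits s_{k+1} = s_{k-1} − q_k·s_k, t_{k+1} = t_{k-1} − q_k·t_k, so r_k = a·s_k + b·t_k at every step:
  q = 18: r = 33, s = 1 − 18·0 = 1, t = 0 − 18·1 = -18  (check: 789·1 + 42·(-18) = 33)
  q = 1: r = 9, s = 0 − 1·1 = -1, t = 1 − 1·(-18) = 19  (check: 789·(-1) + 42·19 = 9)
  q = 3: r = 6, s = 1 − 3·(-1) = 4, t = -18 − 3·19 = -75  (check: 789·4 + 42·(-75) = 6)
  q = 1: r = 3, s = -1 − 1·4 = -5, t = 19 − 1·(-75) = 94  (check: 789·(-5) + 42·94 = 3)
The row with r = 3 (the gcd) gives the Bezout coefficients s = -5, t = 94.
Result: 789 · (-5) + 42 · (94) = 3.

gcd(789, 42) = 3; s = -5, t = 94 (check: 789·(-5) + 42·94 = 3).


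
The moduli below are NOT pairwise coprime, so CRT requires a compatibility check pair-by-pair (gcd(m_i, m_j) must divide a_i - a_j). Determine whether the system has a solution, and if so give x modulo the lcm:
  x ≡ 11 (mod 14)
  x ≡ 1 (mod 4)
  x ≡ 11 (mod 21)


Moduli 14, 4, 21 are not pairwise coprime, so CRT works modulo lcm(m_i) when all pairwise compatibility conditions hold.
Pairwise compatibility: gcd(m_i, m_j) must divide a_i - a_j for every pair.
Merge one congruence at a time:
  Start: x ≡ 11 (mod 14).
  Combine with x ≡ 1 (mod 4): gcd(14, 4) = 2; 1 - 11 = -10, which IS divisible by 2, so compatible.
    Write x = 11 + 14·t and substitute into x ≡ 1 (mod 4): 14·t ≡ 1 − 11 = -10 (mod 4).
    Divide the congruence (and modulus) by g = 2: 7·t ≡ -5 (mod 2).
    Reduce coefficients mod 2: 1·t ≡ 1 (mod 2).
    So t ≡ 1 (mod 2).
    Then x = 11 + 14·1 = 25, valid modulo lcm(14, 4) = 28: x ≡ 25 (mod 28).
  Combine with x ≡ 11 (mod 21): gcd(28, 21) = 7; 11 - 25 = -14, which IS divisible by 7, so compatible.
    Write x = 25 + 28·t and substitute into x ≡ 11 (mod 21): 28·t ≡ 11 − 25 = -14 (mod 21).
    Divide the congruence (and modulus) by g = 7: 4·t ≡ -2 (mod 3).
    Reduce coefficients mod 3: 1·t ≡ 1 (mod 3).
    So t ≡ 1 (mod 3).
    Then x = 25 + 28·1 = 53, valid modulo lcm(28, 21) = 84: x ≡ 53 (mod 84).
Verify: 53 mod 14 = 11, 53 mod 4 = 1, 53 mod 21 = 11.

x ≡ 53 (mod 84).


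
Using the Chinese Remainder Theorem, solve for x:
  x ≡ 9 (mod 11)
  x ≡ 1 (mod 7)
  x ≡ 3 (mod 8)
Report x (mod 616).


Moduli 11, 7, 8 are pairwise coprime; by CRT there is a unique solution modulo M = 11 · 7 · 8 = 616.
Solve pairwise, accumulating the modulus:
  Start with x ≡ 9 (mod 11).
  Combine with x ≡ 1 (mod 7): since gcd(11, 7) = 1, we get a unique residue mod 77.
    Write x = 9 + 11·t and substitute into x ≡ 1 (mod 7): 11·t ≡ 1 − 9 = -8 (mod 7).
    Reduce coefficients mod 7: 4·t ≡ 6 (mod 7).
    The inverse of 4 mod 7 is 2 (since 4·2 = 8 = 1·7 + 1), so t ≡ 2·6 = 12 ≡ 5 (mod 7).
    Then x = 9 + 11·5 = 64, valid modulo lcm(11, 7) = 77: x ≡ 64 (mod 77).
  Combine with x ≡ 3 (mod 8): since gcd(77, 8) = 1, we get a unique residue mod 616.
    Write x = 64 + 77·t and substitute into x ≡ 3 (mod 8): 77·t ≡ 3 − 64 = -61 (mod 8).
    Reduce coefficients mod 8: 5·t ≡ 3 (mod 8).
    The inverse of 5 mod 8 is 5 (since 5·5 = 25 = 3·8 + 1), so t ≡ 5·3 = 15 ≡ 7 (mod 8).
    Then x = 64 + 77·7 = 603, valid modulo lcm(77, 8) = 616: x ≡ 603 (mod 616).
Verify: 603 mod 11 = 9 ✓, 603 mod 7 = 1 ✓, 603 mod 8 = 3 ✓.

x ≡ 603 (mod 616).
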